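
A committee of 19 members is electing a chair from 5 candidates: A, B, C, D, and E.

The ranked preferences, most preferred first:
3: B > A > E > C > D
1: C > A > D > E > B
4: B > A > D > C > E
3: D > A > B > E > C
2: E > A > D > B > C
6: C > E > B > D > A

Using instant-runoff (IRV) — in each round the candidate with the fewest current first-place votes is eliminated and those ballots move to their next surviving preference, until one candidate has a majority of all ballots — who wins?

B

Round 1: A 0, B 7, C 7, D 3, E 2. A eliminated.
Round 2: B 7, C 7, D 3, E 2. E eliminated.
Round 3: B 7, C 7, D 5. D eliminated.
Round 4: B 12, C 7. B has a majority (≥10).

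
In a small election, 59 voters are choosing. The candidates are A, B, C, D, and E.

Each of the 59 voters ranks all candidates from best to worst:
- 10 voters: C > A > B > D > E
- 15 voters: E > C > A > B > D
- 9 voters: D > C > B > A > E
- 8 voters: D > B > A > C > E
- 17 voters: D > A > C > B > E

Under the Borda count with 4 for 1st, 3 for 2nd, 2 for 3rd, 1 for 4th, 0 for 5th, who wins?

C

A: 10×3 + 15×2 + 9×1 + 8×2 + 17×3 = 136
B: 10×2 + 15×1 + 9×2 + 8×3 + 17×1 = 94
C: 10×4 + 15×3 + 9×3 + 8×1 + 17×2 = 154
D: 10×1 + 15×0 + 9×4 + 8×4 + 17×4 = 146
E: 10×0 + 15×4 + 9×0 + 8×0 + 17×0 = 60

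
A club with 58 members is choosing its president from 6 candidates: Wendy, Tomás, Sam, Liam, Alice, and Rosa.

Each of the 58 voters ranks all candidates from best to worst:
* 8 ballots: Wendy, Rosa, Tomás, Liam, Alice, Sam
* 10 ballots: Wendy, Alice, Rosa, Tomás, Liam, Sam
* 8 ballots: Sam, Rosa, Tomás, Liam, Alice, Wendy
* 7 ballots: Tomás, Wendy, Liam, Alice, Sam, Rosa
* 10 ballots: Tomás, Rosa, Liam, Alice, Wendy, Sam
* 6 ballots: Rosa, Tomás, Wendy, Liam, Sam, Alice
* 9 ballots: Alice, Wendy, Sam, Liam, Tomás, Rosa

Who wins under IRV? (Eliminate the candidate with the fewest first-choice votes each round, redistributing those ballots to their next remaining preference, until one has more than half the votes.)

Round 1: Wendy 18, Tomás 17, Sam 8, Liam 0, Alice 9, Rosa 6. Liam eliminated.
Round 2: Wendy 18, Tomás 17, Sam 8, Alice 9, Rosa 6. Rosa eliminated.
Round 3: Wendy 18, Tomás 23, Sam 8, Alice 9. Sam eliminated.
Round 4: Wendy 18, Tomás 31, Alice 9. Tomás has a majority (≥30).

Tomás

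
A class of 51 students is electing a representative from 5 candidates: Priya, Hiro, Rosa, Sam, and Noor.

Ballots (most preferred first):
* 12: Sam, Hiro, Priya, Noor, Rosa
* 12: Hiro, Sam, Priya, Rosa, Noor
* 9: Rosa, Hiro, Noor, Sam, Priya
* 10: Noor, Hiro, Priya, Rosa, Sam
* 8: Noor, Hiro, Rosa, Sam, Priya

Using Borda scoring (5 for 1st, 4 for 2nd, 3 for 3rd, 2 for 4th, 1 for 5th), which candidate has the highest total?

Hiro

Priya: 12×3 + 12×3 + 9×1 + 10×3 + 8×1 = 119
Hiro: 12×4 + 12×5 + 9×4 + 10×4 + 8×4 = 216
Rosa: 12×1 + 12×2 + 9×5 + 10×2 + 8×3 = 125
Sam: 12×5 + 12×4 + 9×2 + 10×1 + 8×2 = 152
Noor: 12×2 + 12×1 + 9×3 + 10×5 + 8×5 = 153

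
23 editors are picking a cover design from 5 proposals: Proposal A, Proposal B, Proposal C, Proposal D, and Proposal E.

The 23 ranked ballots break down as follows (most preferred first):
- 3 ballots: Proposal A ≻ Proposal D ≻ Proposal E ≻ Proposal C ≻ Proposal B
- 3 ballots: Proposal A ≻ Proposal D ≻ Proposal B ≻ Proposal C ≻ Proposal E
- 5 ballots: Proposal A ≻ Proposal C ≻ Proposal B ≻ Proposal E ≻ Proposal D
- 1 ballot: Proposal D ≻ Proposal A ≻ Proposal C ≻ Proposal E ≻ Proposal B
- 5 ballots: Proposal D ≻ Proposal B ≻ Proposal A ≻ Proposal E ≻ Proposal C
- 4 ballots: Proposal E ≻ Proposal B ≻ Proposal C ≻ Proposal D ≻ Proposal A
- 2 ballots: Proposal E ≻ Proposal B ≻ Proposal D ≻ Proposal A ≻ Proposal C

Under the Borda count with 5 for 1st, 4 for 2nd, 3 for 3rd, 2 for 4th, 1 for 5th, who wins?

Proposal A: 3×5 + 3×5 + 5×5 + 1×4 + 5×3 + 4×1 + 2×2 = 82
Proposal B: 3×1 + 3×3 + 5×3 + 1×1 + 5×4 + 4×4 + 2×4 = 72
Proposal C: 3×2 + 3×2 + 5×4 + 1×3 + 5×1 + 4×3 + 2×1 = 54
Proposal D: 3×4 + 3×4 + 5×1 + 1×5 + 5×5 + 4×2 + 2×3 = 73
Proposal E: 3×3 + 3×1 + 5×2 + 1×2 + 5×2 + 4×5 + 2×5 = 64

Proposal A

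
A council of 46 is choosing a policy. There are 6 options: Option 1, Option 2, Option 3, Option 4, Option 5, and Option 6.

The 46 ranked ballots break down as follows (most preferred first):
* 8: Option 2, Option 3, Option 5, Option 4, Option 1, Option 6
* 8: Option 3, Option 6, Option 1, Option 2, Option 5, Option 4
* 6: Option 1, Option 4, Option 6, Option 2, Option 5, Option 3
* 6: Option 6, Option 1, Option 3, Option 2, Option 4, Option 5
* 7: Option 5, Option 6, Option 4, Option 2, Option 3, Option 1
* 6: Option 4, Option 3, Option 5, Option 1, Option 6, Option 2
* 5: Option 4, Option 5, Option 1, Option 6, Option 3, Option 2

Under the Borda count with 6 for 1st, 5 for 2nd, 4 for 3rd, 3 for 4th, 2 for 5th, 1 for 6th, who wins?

Option 1: 8×2 + 8×4 + 6×6 + 6×5 + 7×1 + 6×3 + 5×4 = 159
Option 2: 8×6 + 8×3 + 6×3 + 6×3 + 7×3 + 6×1 + 5×1 = 140
Option 3: 8×5 + 8×6 + 6×1 + 6×4 + 7×2 + 6×5 + 5×2 = 172
Option 4: 8×3 + 8×1 + 6×5 + 6×2 + 7×4 + 6×6 + 5×6 = 168
Option 5: 8×4 + 8×2 + 6×2 + 6×1 + 7×6 + 6×4 + 5×5 = 157
Option 6: 8×1 + 8×5 + 6×4 + 6×6 + 7×5 + 6×2 + 5×3 = 170

Option 3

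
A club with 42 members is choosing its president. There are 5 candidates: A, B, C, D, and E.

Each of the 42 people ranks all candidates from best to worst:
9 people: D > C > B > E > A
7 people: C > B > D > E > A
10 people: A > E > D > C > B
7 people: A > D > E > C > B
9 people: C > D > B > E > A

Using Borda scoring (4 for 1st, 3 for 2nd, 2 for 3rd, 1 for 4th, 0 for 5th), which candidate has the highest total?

A: 9×0 + 7×0 + 10×4 + 7×4 + 9×0 = 68
B: 9×2 + 7×3 + 10×0 + 7×0 + 9×2 = 57
C: 9×3 + 7×4 + 10×1 + 7×1 + 9×4 = 108
D: 9×4 + 7×2 + 10×2 + 7×3 + 9×3 = 118
E: 9×1 + 7×1 + 10×3 + 7×2 + 9×1 = 69

D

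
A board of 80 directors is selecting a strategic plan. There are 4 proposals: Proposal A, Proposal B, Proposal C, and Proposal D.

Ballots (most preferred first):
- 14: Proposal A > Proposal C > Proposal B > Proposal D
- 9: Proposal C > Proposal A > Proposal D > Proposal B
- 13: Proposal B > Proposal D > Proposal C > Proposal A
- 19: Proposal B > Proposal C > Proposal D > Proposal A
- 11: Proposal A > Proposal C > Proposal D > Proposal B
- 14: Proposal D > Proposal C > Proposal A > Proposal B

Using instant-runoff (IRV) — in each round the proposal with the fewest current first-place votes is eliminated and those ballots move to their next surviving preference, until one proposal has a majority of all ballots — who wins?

Proposal A

Round 1: Proposal A 25, Proposal B 32, Proposal C 9, Proposal D 14. Proposal C eliminated.
Round 2: Proposal A 34, Proposal B 32, Proposal D 14. Proposal D eliminated.
Round 3: Proposal A 48, Proposal B 32. Proposal A has a majority (≥41).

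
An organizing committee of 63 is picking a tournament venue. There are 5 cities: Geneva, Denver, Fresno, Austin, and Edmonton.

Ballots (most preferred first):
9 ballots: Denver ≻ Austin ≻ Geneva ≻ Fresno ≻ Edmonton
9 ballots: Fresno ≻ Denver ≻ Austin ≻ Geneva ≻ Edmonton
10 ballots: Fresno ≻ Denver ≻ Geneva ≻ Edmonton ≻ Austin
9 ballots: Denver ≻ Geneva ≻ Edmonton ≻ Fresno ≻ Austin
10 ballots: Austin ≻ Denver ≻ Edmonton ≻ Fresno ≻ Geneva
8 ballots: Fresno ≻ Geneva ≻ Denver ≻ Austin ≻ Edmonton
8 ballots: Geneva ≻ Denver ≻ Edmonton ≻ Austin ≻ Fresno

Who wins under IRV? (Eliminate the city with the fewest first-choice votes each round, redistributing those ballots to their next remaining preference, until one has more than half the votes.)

Denver

Round 1: Geneva 8, Denver 18, Fresno 27, Austin 10, Edmonton 0. Edmonton eliminated.
Round 2: Geneva 8, Denver 18, Fresno 27, Austin 10. Geneva eliminated.
Round 3: Denver 26, Fresno 27, Austin 10. Austin eliminated.
Round 4: Denver 36, Fresno 27. Denver has a majority (≥32).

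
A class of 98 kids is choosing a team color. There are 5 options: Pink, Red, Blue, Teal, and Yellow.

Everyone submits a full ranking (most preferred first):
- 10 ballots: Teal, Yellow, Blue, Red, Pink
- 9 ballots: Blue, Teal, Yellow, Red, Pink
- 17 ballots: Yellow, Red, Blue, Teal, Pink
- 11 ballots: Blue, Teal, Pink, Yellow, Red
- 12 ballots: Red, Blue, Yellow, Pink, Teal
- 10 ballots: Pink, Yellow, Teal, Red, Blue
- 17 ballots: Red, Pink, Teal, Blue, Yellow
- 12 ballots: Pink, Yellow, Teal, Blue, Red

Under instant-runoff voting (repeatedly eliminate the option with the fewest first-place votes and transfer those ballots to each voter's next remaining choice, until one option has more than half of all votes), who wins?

Round 1: Pink 22, Red 29, Blue 20, Teal 10, Yellow 17. Teal eliminated.
Round 2: Pink 22, Red 29, Blue 20, Yellow 27. Blue eliminated.
Round 3: Pink 33, Red 29, Yellow 36. Red eliminated.
Round 4: Pink 50, Yellow 48. Pink has a majority (≥50).

Pink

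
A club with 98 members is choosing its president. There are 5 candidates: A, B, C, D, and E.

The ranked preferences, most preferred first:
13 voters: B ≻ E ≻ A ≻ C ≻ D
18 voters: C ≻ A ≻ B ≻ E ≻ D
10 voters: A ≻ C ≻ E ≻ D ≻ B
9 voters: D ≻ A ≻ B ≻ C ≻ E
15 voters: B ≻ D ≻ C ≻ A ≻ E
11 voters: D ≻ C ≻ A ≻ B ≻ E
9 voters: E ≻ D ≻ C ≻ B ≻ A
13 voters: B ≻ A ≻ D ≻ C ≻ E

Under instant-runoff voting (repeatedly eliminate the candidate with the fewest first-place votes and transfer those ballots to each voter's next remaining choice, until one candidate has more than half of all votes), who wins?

B

Round 1: A 10, B 41, C 18, D 20, E 9. E eliminated.
Round 2: A 10, B 41, C 18, D 29. A eliminated.
Round 3: B 41, C 28, D 29. C eliminated.
Round 4: B 59, D 39. B has a majority (≥50).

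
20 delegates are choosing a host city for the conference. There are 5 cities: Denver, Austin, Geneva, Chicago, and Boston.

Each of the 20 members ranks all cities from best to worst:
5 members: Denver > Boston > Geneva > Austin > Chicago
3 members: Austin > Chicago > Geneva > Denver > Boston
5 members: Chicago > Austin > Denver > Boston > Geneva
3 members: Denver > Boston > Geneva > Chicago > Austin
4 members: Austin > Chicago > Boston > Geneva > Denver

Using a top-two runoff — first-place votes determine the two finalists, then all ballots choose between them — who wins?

Round 1 first-place votes: Denver 8, Austin 7, Geneva 0, Chicago 5, Boston 0. Denver and Austin advance.
Runoff: Denver is ranked above Austin on 8 ballots, Austin above Denver on 12.

Austin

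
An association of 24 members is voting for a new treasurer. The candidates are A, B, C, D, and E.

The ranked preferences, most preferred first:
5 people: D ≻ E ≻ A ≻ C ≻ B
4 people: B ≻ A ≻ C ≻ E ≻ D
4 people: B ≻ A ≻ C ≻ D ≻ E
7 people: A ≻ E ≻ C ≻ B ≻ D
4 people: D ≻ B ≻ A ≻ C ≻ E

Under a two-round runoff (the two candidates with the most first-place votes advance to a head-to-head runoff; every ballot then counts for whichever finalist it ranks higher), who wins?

Round 1 first-place votes: A 7, B 8, C 0, D 9, E 0. D and B advance.
Runoff: D is ranked above B on 9 ballots, B above D on 15.

B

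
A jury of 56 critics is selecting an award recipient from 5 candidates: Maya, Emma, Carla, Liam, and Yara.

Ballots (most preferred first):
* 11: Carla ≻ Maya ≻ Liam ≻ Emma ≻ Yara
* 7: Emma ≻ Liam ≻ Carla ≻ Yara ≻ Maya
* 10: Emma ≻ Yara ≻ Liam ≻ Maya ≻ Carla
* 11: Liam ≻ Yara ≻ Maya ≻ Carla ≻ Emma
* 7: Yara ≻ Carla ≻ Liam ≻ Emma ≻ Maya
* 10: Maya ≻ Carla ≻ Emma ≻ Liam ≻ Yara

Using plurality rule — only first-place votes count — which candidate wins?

First-place votes: Maya 10, Emma 17, Carla 11, Liam 11, Yara 7.

Emma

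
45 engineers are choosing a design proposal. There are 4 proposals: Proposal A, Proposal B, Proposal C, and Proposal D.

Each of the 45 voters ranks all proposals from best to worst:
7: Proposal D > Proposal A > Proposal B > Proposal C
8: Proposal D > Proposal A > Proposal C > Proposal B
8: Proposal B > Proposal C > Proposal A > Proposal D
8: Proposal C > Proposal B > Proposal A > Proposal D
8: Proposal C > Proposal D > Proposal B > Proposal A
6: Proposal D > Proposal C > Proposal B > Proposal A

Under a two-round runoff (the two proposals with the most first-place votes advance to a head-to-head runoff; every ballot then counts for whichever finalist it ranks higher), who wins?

Proposal C

Round 1 first-place votes: Proposal A 0, Proposal B 8, Proposal C 16, Proposal D 21. Proposal D and Proposal C advance.
Runoff: Proposal D is ranked above Proposal C on 21 ballots, Proposal C above Proposal D on 24.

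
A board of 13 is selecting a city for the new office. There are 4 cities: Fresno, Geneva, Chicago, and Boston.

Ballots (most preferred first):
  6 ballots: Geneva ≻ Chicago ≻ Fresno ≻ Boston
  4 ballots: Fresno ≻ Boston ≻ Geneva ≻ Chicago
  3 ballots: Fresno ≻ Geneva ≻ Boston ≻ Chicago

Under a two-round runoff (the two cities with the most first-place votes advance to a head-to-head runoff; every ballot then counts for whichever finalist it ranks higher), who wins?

Fresno

Round 1 first-place votes: Fresno 7, Geneva 6, Chicago 0, Boston 0. Fresno and Geneva advance.
Runoff: Fresno is ranked above Geneva on 7 ballots, Geneva above Fresno on 6.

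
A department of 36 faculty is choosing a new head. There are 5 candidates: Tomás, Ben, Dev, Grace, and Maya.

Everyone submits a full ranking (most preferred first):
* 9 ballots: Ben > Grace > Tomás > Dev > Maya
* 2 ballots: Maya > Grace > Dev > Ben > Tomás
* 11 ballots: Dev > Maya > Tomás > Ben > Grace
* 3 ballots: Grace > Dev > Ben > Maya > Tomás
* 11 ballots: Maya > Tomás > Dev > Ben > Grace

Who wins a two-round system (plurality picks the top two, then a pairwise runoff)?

Dev

Round 1 first-place votes: Tomás 0, Ben 9, Dev 11, Grace 3, Maya 13. Maya and Dev advance.
Runoff: Maya is ranked above Dev on 13 ballots, Dev above Maya on 23.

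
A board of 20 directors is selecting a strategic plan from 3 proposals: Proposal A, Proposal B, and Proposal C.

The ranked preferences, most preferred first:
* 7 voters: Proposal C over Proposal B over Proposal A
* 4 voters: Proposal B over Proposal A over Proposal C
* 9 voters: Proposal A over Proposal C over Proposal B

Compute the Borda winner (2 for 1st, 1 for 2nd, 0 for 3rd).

Proposal C

Proposal A: 7×0 + 4×1 + 9×2 = 22
Proposal B: 7×1 + 4×2 + 9×0 = 15
Proposal C: 7×2 + 4×0 + 9×1 = 23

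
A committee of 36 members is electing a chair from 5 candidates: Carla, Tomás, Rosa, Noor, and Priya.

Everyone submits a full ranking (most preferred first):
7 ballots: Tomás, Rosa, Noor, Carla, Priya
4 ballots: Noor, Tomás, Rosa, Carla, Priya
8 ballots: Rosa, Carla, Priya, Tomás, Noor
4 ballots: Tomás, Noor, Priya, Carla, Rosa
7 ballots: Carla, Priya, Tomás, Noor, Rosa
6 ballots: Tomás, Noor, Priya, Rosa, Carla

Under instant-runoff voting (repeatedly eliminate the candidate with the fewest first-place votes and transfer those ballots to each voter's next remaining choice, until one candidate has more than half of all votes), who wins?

Round 1: Carla 7, Tomás 17, Rosa 8, Noor 4, Priya 0. Priya eliminated.
Round 2: Carla 7, Tomás 17, Rosa 8, Noor 4. Noor eliminated.
Round 3: Carla 7, Tomás 21, Rosa 8. Tomás has a majority (≥19).

Tomás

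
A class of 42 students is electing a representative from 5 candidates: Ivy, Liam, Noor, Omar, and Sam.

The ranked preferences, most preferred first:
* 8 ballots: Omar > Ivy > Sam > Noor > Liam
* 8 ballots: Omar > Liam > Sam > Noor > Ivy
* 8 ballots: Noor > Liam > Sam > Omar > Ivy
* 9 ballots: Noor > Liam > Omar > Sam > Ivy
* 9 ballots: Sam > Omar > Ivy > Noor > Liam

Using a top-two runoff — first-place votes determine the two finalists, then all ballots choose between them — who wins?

Omar

Round 1 first-place votes: Ivy 0, Liam 0, Noor 17, Omar 16, Sam 9. Noor and Omar advance.
Runoff: Noor is ranked above Omar on 17 ballots, Omar above Noor on 25.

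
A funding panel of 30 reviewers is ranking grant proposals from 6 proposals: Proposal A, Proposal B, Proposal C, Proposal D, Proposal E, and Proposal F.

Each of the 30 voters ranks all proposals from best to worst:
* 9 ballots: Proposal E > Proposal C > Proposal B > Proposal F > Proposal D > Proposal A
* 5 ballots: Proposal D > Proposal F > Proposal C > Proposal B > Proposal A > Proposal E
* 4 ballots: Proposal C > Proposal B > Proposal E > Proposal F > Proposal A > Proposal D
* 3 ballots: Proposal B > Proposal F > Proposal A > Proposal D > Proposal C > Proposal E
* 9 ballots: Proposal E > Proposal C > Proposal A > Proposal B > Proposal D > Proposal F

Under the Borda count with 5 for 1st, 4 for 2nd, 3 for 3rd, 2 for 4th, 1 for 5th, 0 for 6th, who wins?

Proposal C

Proposal A: 9×0 + 5×1 + 4×1 + 3×3 + 9×3 = 45
Proposal B: 9×3 + 5×2 + 4×4 + 3×5 + 9×2 = 86
Proposal C: 9×4 + 5×3 + 4×5 + 3×1 + 9×4 = 110
Proposal D: 9×1 + 5×5 + 4×0 + 3×2 + 9×1 = 49
Proposal E: 9×5 + 5×0 + 4×3 + 3×0 + 9×5 = 102
Proposal F: 9×2 + 5×4 + 4×2 + 3×4 + 9×0 = 58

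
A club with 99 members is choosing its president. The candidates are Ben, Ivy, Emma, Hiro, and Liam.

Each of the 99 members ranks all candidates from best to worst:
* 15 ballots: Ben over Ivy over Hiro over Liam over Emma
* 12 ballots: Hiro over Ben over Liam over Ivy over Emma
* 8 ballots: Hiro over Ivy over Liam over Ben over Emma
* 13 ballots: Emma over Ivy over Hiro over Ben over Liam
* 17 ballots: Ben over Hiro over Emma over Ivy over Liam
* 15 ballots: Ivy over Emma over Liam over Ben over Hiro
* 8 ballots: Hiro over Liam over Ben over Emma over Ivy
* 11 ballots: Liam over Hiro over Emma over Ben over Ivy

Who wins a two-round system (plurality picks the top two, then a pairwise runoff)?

Hiro

Round 1 first-place votes: Ben 32, Ivy 15, Emma 13, Hiro 28, Liam 11. Ben and Hiro advance.
Runoff: Ben is ranked above Hiro on 47 ballots, Hiro above Ben on 52.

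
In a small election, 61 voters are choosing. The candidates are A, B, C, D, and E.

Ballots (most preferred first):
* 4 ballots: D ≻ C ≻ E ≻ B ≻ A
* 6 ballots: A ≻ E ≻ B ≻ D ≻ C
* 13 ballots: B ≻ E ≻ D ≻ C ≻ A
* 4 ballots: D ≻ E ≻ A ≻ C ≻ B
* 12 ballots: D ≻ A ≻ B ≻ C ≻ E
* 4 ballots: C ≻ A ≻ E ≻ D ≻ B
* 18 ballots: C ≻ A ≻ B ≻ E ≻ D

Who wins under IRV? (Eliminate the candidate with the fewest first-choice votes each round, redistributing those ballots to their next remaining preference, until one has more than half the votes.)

Round 1: A 6, B 13, C 22, D 20, E 0. E eliminated.
Round 2: A 6, B 13, C 22, D 20. A eliminated.
Round 3: B 19, C 22, D 20. B eliminated.
Round 4: C 22, D 39. D has a majority (≥31).

D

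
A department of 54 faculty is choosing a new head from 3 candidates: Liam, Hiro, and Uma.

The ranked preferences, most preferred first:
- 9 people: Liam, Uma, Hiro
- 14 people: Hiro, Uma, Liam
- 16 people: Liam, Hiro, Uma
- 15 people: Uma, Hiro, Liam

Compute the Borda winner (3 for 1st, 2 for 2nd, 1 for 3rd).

Liam: 9×3 + 14×1 + 16×3 + 15×1 = 104
Hiro: 9×1 + 14×3 + 16×2 + 15×2 = 113
Uma: 9×2 + 14×2 + 16×1 + 15×3 = 107

Hiro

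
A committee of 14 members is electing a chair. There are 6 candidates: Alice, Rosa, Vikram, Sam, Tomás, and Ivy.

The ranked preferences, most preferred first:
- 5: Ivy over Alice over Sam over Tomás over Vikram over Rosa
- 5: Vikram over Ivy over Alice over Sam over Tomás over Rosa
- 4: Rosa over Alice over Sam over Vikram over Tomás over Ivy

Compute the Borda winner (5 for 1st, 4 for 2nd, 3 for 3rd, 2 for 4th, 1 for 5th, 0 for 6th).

Alice: 5×4 + 5×3 + 4×4 = 51
Rosa: 5×0 + 5×0 + 4×5 = 20
Vikram: 5×1 + 5×5 + 4×2 = 38
Sam: 5×3 + 5×2 + 4×3 = 37
Tomás: 5×2 + 5×1 + 4×1 = 19
Ivy: 5×5 + 5×4 + 4×0 = 45

Alice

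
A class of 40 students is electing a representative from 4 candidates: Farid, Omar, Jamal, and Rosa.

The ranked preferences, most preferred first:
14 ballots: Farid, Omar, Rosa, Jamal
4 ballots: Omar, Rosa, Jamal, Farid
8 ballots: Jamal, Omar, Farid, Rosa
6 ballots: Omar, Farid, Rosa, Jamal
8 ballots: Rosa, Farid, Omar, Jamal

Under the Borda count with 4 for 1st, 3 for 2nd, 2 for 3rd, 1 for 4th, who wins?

Farid: 14×4 + 4×1 + 8×2 + 6×3 + 8×3 = 118
Omar: 14×3 + 4×4 + 8×3 + 6×4 + 8×2 = 122
Jamal: 14×1 + 4×2 + 8×4 + 6×1 + 8×1 = 68
Rosa: 14×2 + 4×3 + 8×1 + 6×2 + 8×4 = 92

Omar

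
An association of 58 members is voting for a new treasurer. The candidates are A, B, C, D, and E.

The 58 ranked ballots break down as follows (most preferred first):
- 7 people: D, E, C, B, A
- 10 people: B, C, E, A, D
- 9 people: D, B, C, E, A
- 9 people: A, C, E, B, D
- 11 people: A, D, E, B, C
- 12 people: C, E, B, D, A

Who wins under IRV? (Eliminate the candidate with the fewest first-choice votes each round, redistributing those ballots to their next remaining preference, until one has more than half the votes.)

Round 1: A 20, B 10, C 12, D 16, E 0. E eliminated.
Round 2: A 20, B 10, C 12, D 16. B eliminated.
Round 3: A 20, C 22, D 16. D eliminated.
Round 4: A 20, C 38. C has a majority (≥30).

C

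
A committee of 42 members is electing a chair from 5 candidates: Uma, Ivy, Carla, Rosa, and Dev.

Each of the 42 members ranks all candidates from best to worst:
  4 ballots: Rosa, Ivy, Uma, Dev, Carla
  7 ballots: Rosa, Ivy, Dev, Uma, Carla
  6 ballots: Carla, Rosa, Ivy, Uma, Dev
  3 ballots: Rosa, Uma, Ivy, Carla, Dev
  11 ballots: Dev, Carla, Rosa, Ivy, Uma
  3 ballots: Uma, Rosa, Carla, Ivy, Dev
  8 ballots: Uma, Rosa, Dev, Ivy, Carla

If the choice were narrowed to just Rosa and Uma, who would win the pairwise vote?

Rosa

Rosa is ranked above Uma on 31 ballots; Uma above Rosa on 11.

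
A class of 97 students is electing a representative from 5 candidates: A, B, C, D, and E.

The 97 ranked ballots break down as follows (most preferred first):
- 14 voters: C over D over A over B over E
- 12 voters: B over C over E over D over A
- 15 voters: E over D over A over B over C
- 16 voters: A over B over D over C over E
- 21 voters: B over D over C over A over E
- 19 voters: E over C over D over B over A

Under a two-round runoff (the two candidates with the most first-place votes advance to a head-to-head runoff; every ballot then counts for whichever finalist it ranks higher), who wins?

B

Round 1 first-place votes: A 16, B 33, C 14, D 0, E 34. E and B advance.
Runoff: E is ranked above B on 34 ballots, B above E on 63.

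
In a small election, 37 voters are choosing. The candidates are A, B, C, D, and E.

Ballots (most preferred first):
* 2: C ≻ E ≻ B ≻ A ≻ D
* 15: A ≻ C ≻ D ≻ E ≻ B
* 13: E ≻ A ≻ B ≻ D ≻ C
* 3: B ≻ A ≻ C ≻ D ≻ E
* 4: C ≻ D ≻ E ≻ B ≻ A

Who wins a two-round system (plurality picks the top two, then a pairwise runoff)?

Round 1 first-place votes: A 15, B 3, C 6, D 0, E 13. A and E advance.
Runoff: A is ranked above E on 18 ballots, E above A on 19.

E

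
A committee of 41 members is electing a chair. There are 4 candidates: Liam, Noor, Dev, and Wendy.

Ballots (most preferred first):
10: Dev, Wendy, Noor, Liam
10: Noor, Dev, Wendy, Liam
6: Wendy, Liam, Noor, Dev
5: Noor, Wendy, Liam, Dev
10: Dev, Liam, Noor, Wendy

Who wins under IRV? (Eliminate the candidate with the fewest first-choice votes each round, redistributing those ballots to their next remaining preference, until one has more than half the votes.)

Noor

Round 1: Liam 0, Noor 15, Dev 20, Wendy 6. Liam eliminated.
Round 2: Noor 15, Dev 20, Wendy 6. Wendy eliminated.
Round 3: Noor 21, Dev 20. Noor has a majority (≥21).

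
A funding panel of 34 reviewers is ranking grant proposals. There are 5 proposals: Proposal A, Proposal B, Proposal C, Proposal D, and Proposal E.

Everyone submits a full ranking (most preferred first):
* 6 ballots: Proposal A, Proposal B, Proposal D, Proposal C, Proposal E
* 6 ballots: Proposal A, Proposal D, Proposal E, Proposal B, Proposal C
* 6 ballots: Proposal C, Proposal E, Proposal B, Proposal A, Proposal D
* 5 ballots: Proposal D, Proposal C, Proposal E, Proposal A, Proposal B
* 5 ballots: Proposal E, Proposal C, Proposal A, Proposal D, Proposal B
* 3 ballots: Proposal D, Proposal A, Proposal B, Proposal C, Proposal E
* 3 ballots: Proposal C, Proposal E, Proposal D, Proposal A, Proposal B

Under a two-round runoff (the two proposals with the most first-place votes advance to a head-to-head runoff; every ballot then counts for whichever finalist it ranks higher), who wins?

Round 1 first-place votes: Proposal A 12, Proposal B 0, Proposal C 9, Proposal D 8, Proposal E 5. Proposal A and Proposal C advance.
Runoff: Proposal A is ranked above Proposal C on 15 ballots, Proposal C above Proposal A on 19.

Proposal C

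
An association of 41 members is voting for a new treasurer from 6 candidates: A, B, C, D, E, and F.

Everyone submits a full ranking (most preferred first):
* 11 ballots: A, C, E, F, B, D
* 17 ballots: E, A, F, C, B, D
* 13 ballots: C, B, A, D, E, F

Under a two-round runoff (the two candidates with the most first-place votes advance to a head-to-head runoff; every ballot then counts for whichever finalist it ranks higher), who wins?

C

Round 1 first-place votes: A 11, B 0, C 13, D 0, E 17, F 0. E and C advance.
Runoff: E is ranked above C on 17 ballots, C above E on 24.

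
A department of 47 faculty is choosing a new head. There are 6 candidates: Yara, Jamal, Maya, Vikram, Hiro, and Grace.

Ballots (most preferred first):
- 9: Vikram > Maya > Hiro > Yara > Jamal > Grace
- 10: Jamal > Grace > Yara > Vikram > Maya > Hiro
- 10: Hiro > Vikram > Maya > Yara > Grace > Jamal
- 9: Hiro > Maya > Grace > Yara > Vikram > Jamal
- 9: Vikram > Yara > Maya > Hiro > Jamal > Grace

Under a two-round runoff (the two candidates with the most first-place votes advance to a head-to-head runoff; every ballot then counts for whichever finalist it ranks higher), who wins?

Vikram

Round 1 first-place votes: Yara 0, Jamal 10, Maya 0, Vikram 18, Hiro 19, Grace 0. Hiro and Vikram advance.
Runoff: Hiro is ranked above Vikram on 19 ballots, Vikram above Hiro on 28.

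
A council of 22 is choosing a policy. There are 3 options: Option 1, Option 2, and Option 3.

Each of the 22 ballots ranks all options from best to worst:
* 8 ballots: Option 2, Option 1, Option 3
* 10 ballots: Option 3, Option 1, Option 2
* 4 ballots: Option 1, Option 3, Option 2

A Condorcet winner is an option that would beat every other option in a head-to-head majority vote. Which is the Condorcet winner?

Option 1

Option 1 vs Option 2: 14–8
Option 1 vs Option 3: 12–10
Option 1 beats every other option.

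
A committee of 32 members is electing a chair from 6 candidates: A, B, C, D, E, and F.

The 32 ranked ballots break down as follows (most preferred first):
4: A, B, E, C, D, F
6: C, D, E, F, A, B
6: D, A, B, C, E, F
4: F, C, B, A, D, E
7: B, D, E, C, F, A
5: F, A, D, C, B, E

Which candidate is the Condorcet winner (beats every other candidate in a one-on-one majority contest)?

D

D vs A: 19–13
D vs B: 17–15
D vs C: 18–14
D vs E: 28–4
D vs F: 23–9
D beats every other candidate.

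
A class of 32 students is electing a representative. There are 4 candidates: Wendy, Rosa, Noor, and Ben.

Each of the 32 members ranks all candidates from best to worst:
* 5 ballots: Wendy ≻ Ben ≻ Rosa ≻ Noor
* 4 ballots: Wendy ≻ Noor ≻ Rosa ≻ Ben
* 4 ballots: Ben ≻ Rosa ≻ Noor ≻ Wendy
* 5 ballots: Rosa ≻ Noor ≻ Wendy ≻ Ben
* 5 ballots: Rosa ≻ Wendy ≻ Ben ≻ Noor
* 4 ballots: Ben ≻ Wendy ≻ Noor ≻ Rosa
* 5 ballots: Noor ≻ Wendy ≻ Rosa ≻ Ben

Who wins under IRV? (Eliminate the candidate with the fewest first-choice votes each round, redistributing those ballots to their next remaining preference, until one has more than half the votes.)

Wendy

Round 1: Wendy 9, Rosa 10, Noor 5, Ben 8. Noor eliminated.
Round 2: Wendy 14, Rosa 10, Ben 8. Ben eliminated.
Round 3: Wendy 18, Rosa 14. Wendy has a majority (≥17).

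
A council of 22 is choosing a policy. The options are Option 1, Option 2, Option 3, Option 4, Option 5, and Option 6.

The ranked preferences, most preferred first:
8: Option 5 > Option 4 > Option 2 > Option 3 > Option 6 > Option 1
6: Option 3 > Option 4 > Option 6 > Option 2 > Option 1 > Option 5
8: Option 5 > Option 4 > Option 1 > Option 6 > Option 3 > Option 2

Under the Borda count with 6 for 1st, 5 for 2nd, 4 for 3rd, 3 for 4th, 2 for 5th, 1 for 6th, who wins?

Option 1: 8×1 + 6×2 + 8×4 = 52
Option 2: 8×4 + 6×3 + 8×1 = 58
Option 3: 8×3 + 6×6 + 8×2 = 76
Option 4: 8×5 + 6×5 + 8×5 = 110
Option 5: 8×6 + 6×1 + 8×6 = 102
Option 6: 8×2 + 6×4 + 8×3 = 64

Option 4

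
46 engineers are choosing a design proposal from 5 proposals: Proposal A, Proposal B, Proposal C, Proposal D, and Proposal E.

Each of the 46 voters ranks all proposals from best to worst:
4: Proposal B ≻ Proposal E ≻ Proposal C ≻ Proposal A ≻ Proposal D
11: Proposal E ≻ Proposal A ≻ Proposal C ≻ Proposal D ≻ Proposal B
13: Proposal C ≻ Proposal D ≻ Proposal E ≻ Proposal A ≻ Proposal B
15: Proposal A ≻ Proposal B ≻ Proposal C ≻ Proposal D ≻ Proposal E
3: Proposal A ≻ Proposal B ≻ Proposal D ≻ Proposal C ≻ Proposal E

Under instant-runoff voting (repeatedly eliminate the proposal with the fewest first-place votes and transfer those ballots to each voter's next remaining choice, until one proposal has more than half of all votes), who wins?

Round 1: Proposal A 18, Proposal B 4, Proposal C 13, Proposal D 0, Proposal E 11. Proposal D eliminated.
Round 2: Proposal A 18, Proposal B 4, Proposal C 13, Proposal E 11. Proposal B eliminated.
Round 3: Proposal A 18, Proposal C 13, Proposal E 15. Proposal C eliminated.
Round 4: Proposal A 18, Proposal E 28. Proposal E has a majority (≥24).

Proposal E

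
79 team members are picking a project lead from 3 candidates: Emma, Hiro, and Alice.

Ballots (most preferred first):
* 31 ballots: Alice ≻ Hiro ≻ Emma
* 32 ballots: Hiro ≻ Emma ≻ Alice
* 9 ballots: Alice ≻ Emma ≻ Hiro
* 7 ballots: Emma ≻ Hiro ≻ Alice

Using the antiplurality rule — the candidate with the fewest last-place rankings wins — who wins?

Hiro

Last-place votes: Emma 31, Hiro 9, Alice 39.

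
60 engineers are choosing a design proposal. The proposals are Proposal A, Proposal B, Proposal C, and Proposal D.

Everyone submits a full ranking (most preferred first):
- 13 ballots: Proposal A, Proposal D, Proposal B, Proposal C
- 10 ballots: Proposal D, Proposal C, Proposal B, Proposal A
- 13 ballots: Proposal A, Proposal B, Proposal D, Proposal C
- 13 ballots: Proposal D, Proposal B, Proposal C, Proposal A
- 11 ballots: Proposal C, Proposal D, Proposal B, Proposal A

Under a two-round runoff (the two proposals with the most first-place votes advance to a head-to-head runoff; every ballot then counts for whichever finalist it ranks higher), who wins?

Round 1 first-place votes: Proposal A 26, Proposal B 0, Proposal C 11, Proposal D 23. Proposal A and Proposal D advance.
Runoff: Proposal A is ranked above Proposal D on 26 ballots, Proposal D above Proposal A on 34.

Proposal D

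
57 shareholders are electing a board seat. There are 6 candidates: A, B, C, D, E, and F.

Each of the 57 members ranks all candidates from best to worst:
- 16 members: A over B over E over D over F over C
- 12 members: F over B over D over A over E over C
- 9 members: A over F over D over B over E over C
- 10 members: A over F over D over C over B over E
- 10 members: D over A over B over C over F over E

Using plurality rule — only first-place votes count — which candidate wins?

A

First-place votes: A 35, B 0, C 0, D 10, E 0, F 12.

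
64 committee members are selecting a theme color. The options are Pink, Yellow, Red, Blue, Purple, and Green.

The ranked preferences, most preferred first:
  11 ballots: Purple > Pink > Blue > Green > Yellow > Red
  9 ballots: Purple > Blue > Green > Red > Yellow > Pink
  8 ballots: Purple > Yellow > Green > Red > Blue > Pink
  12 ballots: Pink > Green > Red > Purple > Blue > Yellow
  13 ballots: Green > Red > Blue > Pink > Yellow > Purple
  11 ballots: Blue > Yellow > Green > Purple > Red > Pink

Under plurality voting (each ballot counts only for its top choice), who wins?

First-place votes: Pink 12, Yellow 0, Red 0, Blue 11, Purple 28, Green 13.

Purple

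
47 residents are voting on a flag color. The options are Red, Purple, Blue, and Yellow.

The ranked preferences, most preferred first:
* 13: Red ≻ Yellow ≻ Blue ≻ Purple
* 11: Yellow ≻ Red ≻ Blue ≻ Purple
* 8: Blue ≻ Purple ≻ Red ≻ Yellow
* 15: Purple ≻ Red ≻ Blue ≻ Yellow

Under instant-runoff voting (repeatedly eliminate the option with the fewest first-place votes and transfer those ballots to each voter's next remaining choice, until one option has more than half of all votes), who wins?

Round 1: Red 13, Purple 15, Blue 8, Yellow 11. Blue eliminated.
Round 2: Red 13, Purple 23, Yellow 11. Yellow eliminated.
Round 3: Red 24, Purple 23. Red has a majority (≥24).

Red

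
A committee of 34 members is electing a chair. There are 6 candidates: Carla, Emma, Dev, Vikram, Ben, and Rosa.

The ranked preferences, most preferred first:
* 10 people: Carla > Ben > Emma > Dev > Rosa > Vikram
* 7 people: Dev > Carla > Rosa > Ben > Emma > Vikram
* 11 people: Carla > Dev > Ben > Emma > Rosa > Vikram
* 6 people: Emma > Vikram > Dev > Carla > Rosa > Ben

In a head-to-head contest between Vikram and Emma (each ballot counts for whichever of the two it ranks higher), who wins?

Emma

Vikram is ranked above Emma on 0 ballots; Emma above Vikram on 34.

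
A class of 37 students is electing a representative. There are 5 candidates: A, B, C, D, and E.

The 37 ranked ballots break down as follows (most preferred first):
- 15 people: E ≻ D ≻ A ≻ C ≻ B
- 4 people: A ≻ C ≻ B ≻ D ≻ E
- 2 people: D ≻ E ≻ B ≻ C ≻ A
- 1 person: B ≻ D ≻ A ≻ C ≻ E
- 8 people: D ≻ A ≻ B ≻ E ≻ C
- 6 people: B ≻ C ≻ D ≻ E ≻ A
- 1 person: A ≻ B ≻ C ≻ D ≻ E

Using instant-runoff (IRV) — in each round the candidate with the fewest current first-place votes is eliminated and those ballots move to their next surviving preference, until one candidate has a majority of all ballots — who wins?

B

Round 1: A 5, B 7, C 0, D 10, E 15. C eliminated.
Round 2: A 5, B 7, D 10, E 15. A eliminated.
Round 3: B 12, D 10, E 15. D eliminated.
Round 4: B 20, E 17. B has a majority (≥19).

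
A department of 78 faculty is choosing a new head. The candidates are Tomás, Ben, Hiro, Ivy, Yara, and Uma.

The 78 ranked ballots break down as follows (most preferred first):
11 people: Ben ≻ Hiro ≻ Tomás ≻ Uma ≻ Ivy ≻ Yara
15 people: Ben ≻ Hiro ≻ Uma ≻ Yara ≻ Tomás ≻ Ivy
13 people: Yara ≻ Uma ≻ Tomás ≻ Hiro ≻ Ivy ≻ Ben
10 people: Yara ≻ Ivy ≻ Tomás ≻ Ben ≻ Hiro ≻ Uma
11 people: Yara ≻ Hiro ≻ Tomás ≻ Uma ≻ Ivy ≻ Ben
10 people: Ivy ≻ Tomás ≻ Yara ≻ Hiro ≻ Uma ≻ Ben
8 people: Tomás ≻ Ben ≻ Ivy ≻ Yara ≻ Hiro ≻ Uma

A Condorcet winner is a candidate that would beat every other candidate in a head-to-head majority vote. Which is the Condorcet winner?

Yara

Yara vs Tomás: 49–29
Yara vs Ben: 44–34
Yara vs Hiro: 52–26
Yara vs Ivy: 49–29
Yara vs Uma: 52–26
Yara beats every other candidate.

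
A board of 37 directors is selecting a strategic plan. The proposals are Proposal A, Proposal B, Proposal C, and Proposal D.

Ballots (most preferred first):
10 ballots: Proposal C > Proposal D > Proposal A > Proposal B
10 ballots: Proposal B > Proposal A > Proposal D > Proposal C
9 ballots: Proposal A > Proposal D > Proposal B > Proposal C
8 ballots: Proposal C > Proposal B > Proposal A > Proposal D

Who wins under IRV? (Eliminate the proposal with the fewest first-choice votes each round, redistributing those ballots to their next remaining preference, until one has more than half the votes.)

Round 1: Proposal A 9, Proposal B 10, Proposal C 18, Proposal D 0. Proposal D eliminated.
Round 2: Proposal A 9, Proposal B 10, Proposal C 18. Proposal A eliminated.
Round 3: Proposal B 19, Proposal C 18. Proposal B has a majority (≥19).

Proposal B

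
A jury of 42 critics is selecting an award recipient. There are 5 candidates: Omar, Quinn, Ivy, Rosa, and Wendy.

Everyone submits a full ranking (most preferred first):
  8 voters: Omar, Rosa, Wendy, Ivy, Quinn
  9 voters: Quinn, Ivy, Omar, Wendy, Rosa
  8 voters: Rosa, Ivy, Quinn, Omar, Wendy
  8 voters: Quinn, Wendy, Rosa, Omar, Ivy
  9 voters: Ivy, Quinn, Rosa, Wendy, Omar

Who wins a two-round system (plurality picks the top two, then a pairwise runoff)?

Ivy

Round 1 first-place votes: Omar 8, Quinn 17, Ivy 9, Rosa 8, Wendy 0. Quinn and Ivy advance.
Runoff: Quinn is ranked above Ivy on 17 ballots, Ivy above Quinn on 25.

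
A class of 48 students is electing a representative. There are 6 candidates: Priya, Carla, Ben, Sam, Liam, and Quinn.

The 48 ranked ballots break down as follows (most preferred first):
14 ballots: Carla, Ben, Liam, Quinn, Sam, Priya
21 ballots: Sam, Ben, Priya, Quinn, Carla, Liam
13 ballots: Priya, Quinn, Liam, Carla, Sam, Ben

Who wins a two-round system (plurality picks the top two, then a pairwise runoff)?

Round 1 first-place votes: Priya 13, Carla 14, Ben 0, Sam 21, Liam 0, Quinn 0. Sam and Carla advance.
Runoff: Sam is ranked above Carla on 21 ballots, Carla above Sam on 27.

Carla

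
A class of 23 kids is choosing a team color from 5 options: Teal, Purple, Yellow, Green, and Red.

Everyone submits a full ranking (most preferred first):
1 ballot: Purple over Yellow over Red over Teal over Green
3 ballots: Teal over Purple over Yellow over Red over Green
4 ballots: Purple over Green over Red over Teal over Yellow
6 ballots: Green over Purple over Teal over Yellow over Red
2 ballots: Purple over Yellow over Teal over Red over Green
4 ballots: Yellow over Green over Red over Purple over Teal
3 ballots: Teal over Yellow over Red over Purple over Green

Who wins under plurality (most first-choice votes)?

Purple

First-place votes: Teal 6, Purple 7, Yellow 4, Green 6, Red 0.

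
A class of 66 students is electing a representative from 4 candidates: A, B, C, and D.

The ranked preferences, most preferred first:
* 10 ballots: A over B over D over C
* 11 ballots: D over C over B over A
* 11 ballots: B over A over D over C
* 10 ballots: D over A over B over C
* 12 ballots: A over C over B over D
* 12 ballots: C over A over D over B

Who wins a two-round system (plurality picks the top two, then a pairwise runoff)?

Round 1 first-place votes: A 22, B 11, C 12, D 21. A and D advance.
Runoff: A is ranked above D on 45 ballots, D above A on 21.

A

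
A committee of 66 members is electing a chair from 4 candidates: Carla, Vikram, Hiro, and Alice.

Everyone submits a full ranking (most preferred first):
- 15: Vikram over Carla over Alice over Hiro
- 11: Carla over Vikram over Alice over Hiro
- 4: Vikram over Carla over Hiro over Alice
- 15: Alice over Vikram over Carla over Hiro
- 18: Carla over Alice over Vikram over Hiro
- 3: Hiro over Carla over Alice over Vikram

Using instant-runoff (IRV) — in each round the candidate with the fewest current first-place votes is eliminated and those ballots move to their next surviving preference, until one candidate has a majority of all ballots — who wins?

Vikram

Round 1: Carla 29, Vikram 19, Hiro 3, Alice 15. Hiro eliminated.
Round 2: Carla 32, Vikram 19, Alice 15. Alice eliminated.
Round 3: Carla 32, Vikram 34. Vikram has a majority (≥34).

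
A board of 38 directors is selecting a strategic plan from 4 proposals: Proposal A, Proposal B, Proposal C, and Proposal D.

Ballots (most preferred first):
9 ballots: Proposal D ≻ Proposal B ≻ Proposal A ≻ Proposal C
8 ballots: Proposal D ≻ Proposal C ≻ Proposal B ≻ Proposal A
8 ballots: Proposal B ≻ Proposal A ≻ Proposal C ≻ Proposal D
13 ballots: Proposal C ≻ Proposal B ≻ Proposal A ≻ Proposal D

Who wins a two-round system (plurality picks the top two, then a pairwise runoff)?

Proposal C

Round 1 first-place votes: Proposal A 0, Proposal B 8, Proposal C 13, Proposal D 17. Proposal D and Proposal C advance.
Runoff: Proposal D is ranked above Proposal C on 17 ballots, Proposal C above Proposal D on 21.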